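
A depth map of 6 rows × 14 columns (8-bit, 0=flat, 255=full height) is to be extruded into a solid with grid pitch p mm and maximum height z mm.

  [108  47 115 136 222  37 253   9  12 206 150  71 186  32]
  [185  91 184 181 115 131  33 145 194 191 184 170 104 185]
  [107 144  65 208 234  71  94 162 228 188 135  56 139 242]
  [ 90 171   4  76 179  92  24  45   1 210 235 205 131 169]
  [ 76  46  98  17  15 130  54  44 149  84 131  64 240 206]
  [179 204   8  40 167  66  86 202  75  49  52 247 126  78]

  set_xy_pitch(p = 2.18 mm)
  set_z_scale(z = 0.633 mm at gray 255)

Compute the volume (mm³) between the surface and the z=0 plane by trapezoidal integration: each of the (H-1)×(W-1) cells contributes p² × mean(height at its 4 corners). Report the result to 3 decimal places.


94.427

height_mm = gray/255 × 0.633; cell vol = 2.18² × mean(4 corners)
unit = 2.18² × 0.633 / (4×255) = 0.00294928 mm³ per gray-sum
row 0: Σ corner-gray over 13 cells = 6844  → 20.1849
row 1: Σ corner-gray over 13 cells = 7613  → 22.4529
row 2: Σ corner-gray over 13 cells = 6802  → 20.0610
row 3: Σ corner-gray over 13 cells = 5431  → 16.0176
row 4: Σ corner-gray over 13 cells = 5327  → 15.7108
Σ rows: total corner-gray = 32017  → 94.4272 mm³


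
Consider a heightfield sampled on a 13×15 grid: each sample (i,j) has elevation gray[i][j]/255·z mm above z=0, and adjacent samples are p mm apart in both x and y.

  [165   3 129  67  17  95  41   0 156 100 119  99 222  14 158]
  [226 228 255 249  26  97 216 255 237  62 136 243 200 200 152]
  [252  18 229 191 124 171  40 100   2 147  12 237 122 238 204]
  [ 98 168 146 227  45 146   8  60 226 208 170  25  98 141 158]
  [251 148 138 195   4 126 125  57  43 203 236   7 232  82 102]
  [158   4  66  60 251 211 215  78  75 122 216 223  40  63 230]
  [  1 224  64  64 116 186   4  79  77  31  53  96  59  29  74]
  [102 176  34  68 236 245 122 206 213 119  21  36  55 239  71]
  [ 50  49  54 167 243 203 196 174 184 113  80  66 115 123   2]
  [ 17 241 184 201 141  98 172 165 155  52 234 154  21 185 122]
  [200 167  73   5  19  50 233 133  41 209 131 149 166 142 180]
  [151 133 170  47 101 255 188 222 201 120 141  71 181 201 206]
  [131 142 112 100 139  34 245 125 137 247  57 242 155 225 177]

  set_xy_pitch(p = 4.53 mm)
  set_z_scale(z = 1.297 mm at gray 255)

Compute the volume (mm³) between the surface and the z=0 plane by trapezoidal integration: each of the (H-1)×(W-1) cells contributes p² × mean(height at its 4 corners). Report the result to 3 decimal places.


2324.038

height_mm = gray/255 × 1.297; cell vol = 4.53² × mean(4 corners)
unit = 4.53² × 1.297 / (4×255) = 0.0260937 mm³ per gray-sum
row 0: Σ corner-gray over 14 cells = 7633  → 199.1735
row 1: Σ corner-gray over 14 cells = 8904  → 232.3386
row 2: Σ corner-gray over 14 cells = 7310  → 190.7452
row 3: Σ corner-gray over 14 cells = 7137  → 186.2310
row 4: Σ corner-gray over 14 cells = 7181  → 187.3791
row 5: Σ corner-gray over 14 cells = 5875  → 153.3007
row 6: Σ corner-gray over 14 cells = 5952  → 155.3099
row 7: Σ corner-gray over 14 cells = 7299  → 190.4582
row 8: Σ corner-gray over 14 cells = 7731  → 201.7306
row 9: Σ corner-gray over 14 cells = 7561  → 197.2947
row 10: Σ corner-gray over 14 cells = 7835  → 204.4444
row 11: Σ corner-gray over 14 cells = 8647  → 225.6325
Σ rows: total corner-gray = 89065  → 2324.0383 mm³


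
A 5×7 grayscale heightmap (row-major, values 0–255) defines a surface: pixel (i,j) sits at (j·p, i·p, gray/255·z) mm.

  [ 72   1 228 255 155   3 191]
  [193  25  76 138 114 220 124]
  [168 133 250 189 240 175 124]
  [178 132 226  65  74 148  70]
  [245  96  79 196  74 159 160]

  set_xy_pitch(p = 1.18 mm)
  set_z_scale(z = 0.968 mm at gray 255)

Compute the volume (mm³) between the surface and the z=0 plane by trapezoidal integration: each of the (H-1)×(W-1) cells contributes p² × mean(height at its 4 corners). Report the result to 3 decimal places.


18.095

height_mm = gray/255 × 0.968; cell vol = 1.18² × mean(4 corners)
unit = 1.18² × 0.968 / (4×255) = 0.00132141 mm³ per gray-sum
row 0: Σ corner-gray over 6 cells = 3010  → 3.9775
row 1: Σ corner-gray over 6 cells = 3729  → 4.9276
row 2: Σ corner-gray over 6 cells = 3804  → 5.0267
row 3: Σ corner-gray over 6 cells = 3151  → 4.1638
Σ rows: total corner-gray = 13694  → 18.0955 mm³


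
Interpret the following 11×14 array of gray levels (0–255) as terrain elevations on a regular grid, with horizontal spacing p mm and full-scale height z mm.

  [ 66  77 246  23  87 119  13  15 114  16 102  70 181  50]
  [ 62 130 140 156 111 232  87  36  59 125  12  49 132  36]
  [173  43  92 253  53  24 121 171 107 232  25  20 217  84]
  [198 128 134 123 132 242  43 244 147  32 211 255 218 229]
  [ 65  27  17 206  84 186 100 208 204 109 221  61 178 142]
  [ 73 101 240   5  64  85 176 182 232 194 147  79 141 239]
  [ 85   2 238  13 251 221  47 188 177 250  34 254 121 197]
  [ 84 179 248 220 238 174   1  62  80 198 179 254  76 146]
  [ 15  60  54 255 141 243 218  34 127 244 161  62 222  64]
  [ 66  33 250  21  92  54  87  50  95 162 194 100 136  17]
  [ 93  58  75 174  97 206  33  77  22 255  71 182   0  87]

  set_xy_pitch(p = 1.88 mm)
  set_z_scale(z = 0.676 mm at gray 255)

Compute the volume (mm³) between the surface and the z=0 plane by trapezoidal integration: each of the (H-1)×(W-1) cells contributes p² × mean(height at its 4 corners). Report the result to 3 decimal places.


height_mm = gray/255 × 0.676; cell vol = 1.88² × mean(4 corners)
unit = 1.88² × 0.676 / (4×255) = 0.00234241 mm³ per gray-sum
row 0: Σ corner-gray over 13 cells = 4878  → 11.4263
row 1: Σ corner-gray over 13 cells = 5609  → 13.1386
row 2: Σ corner-gray over 13 cells = 7218  → 16.9075
row 3: Σ corner-gray over 13 cells = 7654  → 17.9288
row 4: Σ corner-gray over 13 cells = 7013  → 16.4273
row 5: Σ corner-gray over 13 cells = 7478  → 17.5165
row 6: Σ corner-gray over 13 cells = 7922  → 18.5565
row 7: Σ corner-gray over 13 cells = 7769  → 18.1982
row 8: Σ corner-gray over 13 cells = 6352  → 14.8790
row 9: Σ corner-gray over 13 cells = 5311  → 12.4405
Σ rows: total corner-gray = 67204  → 157.4191 mm³

157.419


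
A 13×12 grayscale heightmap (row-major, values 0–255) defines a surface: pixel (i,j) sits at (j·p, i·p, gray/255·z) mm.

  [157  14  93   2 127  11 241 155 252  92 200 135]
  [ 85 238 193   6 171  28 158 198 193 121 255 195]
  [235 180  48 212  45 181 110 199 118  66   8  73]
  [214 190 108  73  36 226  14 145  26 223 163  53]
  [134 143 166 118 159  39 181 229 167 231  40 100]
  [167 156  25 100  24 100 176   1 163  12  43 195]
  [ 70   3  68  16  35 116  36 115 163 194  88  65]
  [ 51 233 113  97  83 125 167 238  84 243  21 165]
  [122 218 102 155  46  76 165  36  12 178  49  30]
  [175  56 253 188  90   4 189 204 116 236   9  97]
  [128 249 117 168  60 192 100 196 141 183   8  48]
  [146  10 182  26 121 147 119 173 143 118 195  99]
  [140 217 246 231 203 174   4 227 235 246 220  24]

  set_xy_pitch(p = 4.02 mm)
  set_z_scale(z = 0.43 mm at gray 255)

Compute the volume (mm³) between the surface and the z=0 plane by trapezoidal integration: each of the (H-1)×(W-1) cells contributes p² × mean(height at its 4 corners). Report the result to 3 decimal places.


449.789

height_mm = gray/255 × 0.43; cell vol = 4.02² × mean(4 corners)
unit = 4.02² × 0.43 / (4×255) = 0.00681272 mm³ per gray-sum
row 0: Σ corner-gray over 11 cells = 6068  → 41.3396
row 1: Σ corner-gray over 11 cells = 6044  → 41.1761
row 2: Σ corner-gray over 11 cells = 5317  → 36.2232
row 3: Σ corner-gray over 11 cells = 5855  → 39.8885
row 4: Σ corner-gray over 11 cells = 5142  → 35.0310
row 5: Σ corner-gray over 11 cells = 3765  → 25.6499
row 6: Σ corner-gray over 11 cells = 4827  → 32.8850
row 7: Σ corner-gray over 11 cells = 5250  → 35.7668
row 8: Σ corner-gray over 11 cells = 5188  → 35.3444
row 9: Σ corner-gray over 11 cells = 5966  → 40.6447
row 10: Σ corner-gray over 11 cells = 5717  → 38.9483
row 11: Σ corner-gray over 11 cells = 6883  → 46.8919
Σ rows: total corner-gray = 66022  → 449.7892 mm³


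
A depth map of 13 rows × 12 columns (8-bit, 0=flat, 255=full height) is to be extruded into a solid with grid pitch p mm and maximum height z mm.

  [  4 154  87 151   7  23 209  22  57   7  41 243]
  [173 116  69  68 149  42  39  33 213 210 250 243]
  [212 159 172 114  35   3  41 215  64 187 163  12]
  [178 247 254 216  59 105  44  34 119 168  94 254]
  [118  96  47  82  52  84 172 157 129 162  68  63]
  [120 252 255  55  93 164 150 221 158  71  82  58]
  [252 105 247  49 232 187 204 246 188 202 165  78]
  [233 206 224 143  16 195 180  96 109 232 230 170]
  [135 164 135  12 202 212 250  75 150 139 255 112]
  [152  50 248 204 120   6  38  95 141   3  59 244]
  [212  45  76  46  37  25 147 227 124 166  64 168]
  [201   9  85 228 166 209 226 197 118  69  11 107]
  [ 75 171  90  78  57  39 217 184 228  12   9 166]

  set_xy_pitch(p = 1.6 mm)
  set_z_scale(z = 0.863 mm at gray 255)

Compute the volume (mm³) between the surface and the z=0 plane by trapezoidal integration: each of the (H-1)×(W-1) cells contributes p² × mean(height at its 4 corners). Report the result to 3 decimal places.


height_mm = gray/255 × 0.863; cell vol = 1.6² × mean(4 corners)
unit = 1.6² × 0.863 / (4×255) = 0.00216596 mm³ per gray-sum
row 0: Σ corner-gray over 11 cells = 4557  → 9.8703
row 1: Σ corner-gray over 11 cells = 5324  → 11.5316
row 2: Σ corner-gray over 11 cells = 5642  → 12.2204
row 3: Σ corner-gray over 11 cells = 5391  → 11.6767
row 4: Σ corner-gray over 11 cells = 5459  → 11.8240
row 5: Σ corner-gray over 11 cells = 7160  → 15.5083
row 6: Σ corner-gray over 11 cells = 7645  → 16.5588
row 7: Σ corner-gray over 11 cells = 7100  → 15.3783
row 8: Σ corner-gray over 11 cells = 5759  → 12.4738
row 9: Σ corner-gray over 11 cells = 4618  → 10.0024
row 10: Σ corner-gray over 11 cells = 5238  → 11.3453
row 11: Σ corner-gray over 11 cells = 5355  → 11.5987
Σ rows: total corner-gray = 69248  → 149.9885 mm³

149.988


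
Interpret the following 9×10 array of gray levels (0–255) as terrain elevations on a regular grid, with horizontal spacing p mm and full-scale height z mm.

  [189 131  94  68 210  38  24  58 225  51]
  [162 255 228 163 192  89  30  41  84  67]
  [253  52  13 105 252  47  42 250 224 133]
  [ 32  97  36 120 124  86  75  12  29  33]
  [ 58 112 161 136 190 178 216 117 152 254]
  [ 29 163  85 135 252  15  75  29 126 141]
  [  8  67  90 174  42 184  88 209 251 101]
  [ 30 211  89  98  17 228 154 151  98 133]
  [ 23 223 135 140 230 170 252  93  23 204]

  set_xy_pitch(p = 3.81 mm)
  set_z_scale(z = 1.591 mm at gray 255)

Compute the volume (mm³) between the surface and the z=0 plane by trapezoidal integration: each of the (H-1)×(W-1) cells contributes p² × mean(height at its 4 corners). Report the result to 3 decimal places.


799.702

height_mm = gray/255 × 1.591; cell vol = 3.81² × mean(4 corners)
unit = 3.81² × 1.591 / (4×255) = 0.0226423 mm³ per gray-sum
row 0: Σ corner-gray over 9 cells = 4329  → 98.0184
row 1: Σ corner-gray over 9 cells = 4749  → 107.5281
row 2: Σ corner-gray over 9 cells = 3579  → 81.0367
row 3: Σ corner-gray over 9 cells = 4059  → 91.9050
row 4: Σ corner-gray over 9 cells = 4766  → 107.9131
row 5: Σ corner-gray over 9 cells = 4249  → 96.2070
row 6: Σ corner-gray over 9 cells = 4574  → 103.5657
row 7: Σ corner-gray over 9 cells = 5014  → 113.5283
Σ rows: total corner-gray = 35319  → 799.7023 mm³


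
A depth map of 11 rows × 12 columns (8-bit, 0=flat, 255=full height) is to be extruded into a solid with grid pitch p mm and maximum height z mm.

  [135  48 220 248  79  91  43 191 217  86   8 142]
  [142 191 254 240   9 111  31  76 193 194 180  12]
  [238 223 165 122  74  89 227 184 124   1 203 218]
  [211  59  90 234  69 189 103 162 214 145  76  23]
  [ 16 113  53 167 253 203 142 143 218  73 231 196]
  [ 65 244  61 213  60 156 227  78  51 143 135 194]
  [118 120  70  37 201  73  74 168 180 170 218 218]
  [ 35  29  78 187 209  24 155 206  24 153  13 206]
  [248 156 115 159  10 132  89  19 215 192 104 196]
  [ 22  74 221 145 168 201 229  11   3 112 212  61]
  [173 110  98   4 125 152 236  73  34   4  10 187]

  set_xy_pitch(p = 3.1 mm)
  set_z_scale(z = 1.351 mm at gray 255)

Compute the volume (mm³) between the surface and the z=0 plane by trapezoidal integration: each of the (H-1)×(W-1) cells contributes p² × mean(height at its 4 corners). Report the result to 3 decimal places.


height_mm = gray/255 × 1.351; cell vol = 3.1² × mean(4 corners)
unit = 3.1² × 1.351 / (4×255) = 0.0127285 mm³ per gray-sum
row 0: Σ corner-gray over 11 cells = 5851  → 74.4747
row 1: Σ corner-gray over 11 cells = 6392  → 81.3608
row 2: Σ corner-gray over 11 cells = 6196  → 78.8660
row 3: Σ corner-gray over 11 cells = 6320  → 80.4444
row 4: Σ corner-gray over 11 cells = 6399  → 81.4499
row 5: Σ corner-gray over 11 cells = 5953  → 75.7730
row 6: Σ corner-gray over 11 cells = 5355  → 68.1613
row 7: Σ corner-gray over 11 cells = 5223  → 66.4812
row 8: Σ corner-gray over 11 cells = 5661  → 72.0563
row 9: Σ corner-gray over 11 cells = 4887  → 62.2044
Σ rows: total corner-gray = 58237  → 741.2719 mm³

741.272


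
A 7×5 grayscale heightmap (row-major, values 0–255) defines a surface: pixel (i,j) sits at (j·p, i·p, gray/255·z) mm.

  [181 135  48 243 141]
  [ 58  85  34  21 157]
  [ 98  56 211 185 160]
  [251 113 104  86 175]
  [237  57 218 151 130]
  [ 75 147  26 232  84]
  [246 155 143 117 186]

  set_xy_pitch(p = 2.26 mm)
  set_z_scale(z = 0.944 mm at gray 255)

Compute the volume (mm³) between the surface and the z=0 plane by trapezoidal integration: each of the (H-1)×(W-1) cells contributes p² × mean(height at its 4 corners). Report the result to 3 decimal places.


57.623

height_mm = gray/255 × 0.944; cell vol = 2.26² × mean(4 corners)
unit = 2.26² × 0.944 / (4×255) = 0.00472703 mm³ per gray-sum
row 0: Σ corner-gray over 4 cells = 1669  → 7.8894
row 1: Σ corner-gray over 4 cells = 1657  → 7.8327
row 2: Σ corner-gray over 4 cells = 2194  → 10.3711
row 3: Σ corner-gray over 4 cells = 2251  → 10.6406
row 4: Σ corner-gray over 4 cells = 2188  → 10.3427
row 5: Σ corner-gray over 4 cells = 2231  → 10.5460
Σ rows: total corner-gray = 12190  → 57.6225 mm³


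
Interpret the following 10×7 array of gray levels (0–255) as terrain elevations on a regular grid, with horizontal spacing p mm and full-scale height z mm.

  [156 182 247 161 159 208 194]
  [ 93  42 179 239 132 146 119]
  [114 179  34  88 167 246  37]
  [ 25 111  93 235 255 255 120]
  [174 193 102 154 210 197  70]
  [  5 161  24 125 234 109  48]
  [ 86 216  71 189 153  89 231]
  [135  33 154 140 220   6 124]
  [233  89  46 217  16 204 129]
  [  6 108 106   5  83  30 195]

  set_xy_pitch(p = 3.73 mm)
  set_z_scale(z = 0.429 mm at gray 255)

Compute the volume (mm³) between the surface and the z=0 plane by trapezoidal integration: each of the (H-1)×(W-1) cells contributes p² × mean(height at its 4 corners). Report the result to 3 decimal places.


height_mm = gray/255 × 0.429; cell vol = 3.73² × mean(4 corners)
unit = 3.73² × 0.429 / (4×255) = 0.0058516 mm³ per gray-sum
row 0: Σ corner-gray over 6 cells = 3952  → 23.1255
row 1: Σ corner-gray over 6 cells = 3267  → 19.1172
row 2: Σ corner-gray over 6 cells = 3622  → 21.1945
row 3: Σ corner-gray over 6 cells = 3999  → 23.4006
row 4: Σ corner-gray over 6 cells = 3315  → 19.3981
row 5: Σ corner-gray over 6 cells = 3112  → 18.2102
row 6: Σ corner-gray over 6 cells = 3118  → 18.2453
row 7: Σ corner-gray over 6 cells = 2871  → 16.7999
row 8: Σ corner-gray over 6 cells = 2371  → 13.8741
Σ rows: total corner-gray = 29627  → 173.3654 mm³

173.365


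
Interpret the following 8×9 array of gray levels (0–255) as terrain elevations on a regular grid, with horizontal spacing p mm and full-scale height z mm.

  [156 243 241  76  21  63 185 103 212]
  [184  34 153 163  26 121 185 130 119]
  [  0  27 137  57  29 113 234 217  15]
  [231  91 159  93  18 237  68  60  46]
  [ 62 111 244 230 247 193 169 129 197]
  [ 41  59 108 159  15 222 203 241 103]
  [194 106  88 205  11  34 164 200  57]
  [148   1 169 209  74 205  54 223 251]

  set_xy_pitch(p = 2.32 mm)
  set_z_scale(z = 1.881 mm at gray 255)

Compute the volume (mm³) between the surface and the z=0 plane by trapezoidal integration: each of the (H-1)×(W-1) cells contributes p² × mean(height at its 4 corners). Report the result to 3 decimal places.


287.441

height_mm = gray/255 × 1.881; cell vol = 2.32² × mean(4 corners)
unit = 2.32² × 1.881 / (4×255) = 0.00992578 mm³ per gray-sum
row 0: Σ corner-gray over 8 cells = 4159  → 41.2813
row 1: Σ corner-gray over 8 cells = 3570  → 35.4350
row 2: Σ corner-gray over 8 cells = 3372  → 33.4697
row 3: Σ corner-gray over 8 cells = 4634  → 45.9961
row 4: Σ corner-gray over 8 cells = 5063  → 50.2542
row 5: Σ corner-gray over 8 cells = 4025  → 39.9513
row 6: Σ corner-gray over 8 cells = 4136  → 41.0530
Σ rows: total corner-gray = 28959  → 287.4406 mm³


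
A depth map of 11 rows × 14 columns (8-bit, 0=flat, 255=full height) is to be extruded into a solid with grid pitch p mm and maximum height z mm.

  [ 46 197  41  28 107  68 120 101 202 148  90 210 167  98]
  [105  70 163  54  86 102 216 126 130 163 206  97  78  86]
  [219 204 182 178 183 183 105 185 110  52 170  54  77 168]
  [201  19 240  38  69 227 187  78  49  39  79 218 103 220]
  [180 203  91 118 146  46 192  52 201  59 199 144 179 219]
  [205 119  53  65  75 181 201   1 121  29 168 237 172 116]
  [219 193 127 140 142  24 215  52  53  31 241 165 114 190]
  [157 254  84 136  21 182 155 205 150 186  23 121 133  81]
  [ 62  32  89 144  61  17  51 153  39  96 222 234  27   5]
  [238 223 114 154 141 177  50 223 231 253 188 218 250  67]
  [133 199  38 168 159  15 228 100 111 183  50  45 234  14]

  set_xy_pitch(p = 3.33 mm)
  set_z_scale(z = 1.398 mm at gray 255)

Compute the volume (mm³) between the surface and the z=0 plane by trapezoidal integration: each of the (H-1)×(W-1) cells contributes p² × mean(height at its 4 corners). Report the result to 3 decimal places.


1036.662

height_mm = gray/255 × 1.398; cell vol = 3.33² × mean(4 corners)
unit = 3.33² × 1.398 / (4×255) = 0.0151983 mm³ per gray-sum
row 0: Σ corner-gray over 13 cells = 6275  → 95.3694
row 1: Σ corner-gray over 13 cells = 6926  → 105.2635
row 2: Σ corner-gray over 13 cells = 6866  → 104.3516
row 3: Σ corner-gray over 13 cells = 6772  → 102.9230
row 4: Σ corner-gray over 13 cells = 6824  → 103.7133
row 5: Σ corner-gray over 13 cells = 6568  → 99.8225
row 6: Σ corner-gray over 13 cells = 6941  → 105.4915
row 7: Σ corner-gray over 13 cells = 5935  → 90.2020
row 8: Σ corner-gray over 13 cells = 7146  → 108.6072
row 9: Σ corner-gray over 13 cells = 7956  → 120.9178
Σ rows: total corner-gray = 68209  → 1036.6619 mm³


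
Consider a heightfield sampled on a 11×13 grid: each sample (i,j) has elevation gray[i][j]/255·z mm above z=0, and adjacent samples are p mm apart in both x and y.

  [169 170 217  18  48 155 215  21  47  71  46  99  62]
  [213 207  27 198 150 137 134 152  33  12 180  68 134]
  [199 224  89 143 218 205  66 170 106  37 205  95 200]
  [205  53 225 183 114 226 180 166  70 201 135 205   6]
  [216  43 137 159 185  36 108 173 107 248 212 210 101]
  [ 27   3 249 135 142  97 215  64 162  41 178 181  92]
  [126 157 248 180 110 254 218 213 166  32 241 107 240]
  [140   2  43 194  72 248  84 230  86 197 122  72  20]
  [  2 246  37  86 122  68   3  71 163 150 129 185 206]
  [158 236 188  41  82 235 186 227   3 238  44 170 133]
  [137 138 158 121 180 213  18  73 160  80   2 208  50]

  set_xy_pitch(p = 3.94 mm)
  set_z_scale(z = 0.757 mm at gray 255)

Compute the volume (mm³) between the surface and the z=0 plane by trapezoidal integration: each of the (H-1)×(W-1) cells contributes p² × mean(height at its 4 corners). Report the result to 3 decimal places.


height_mm = gray/255 × 0.757; cell vol = 3.94² × mean(4 corners)
unit = 3.94² × 0.757 / (4×255) = 0.0115209 mm³ per gray-sum
row 0: Σ corner-gray over 12 cells = 5388  → 62.0749
row 1: Σ corner-gray over 12 cells = 6458  → 74.4023
row 2: Σ corner-gray over 12 cells = 7242  → 83.4347
row 3: Σ corner-gray over 12 cells = 7280  → 83.8725
row 4: Σ corner-gray over 12 cells = 6606  → 76.1074
row 5: Σ corner-gray over 12 cells = 7271  → 83.7688
row 6: Σ corner-gray over 12 cells = 7078  → 81.5453
row 7: Σ corner-gray over 12 cells = 5588  → 64.3790
row 8: Σ corner-gray over 12 cells = 6319  → 72.8009
row 9: Σ corner-gray over 12 cells = 6480  → 74.6557
Σ rows: total corner-gray = 65710  → 757.0414 mm³

757.041


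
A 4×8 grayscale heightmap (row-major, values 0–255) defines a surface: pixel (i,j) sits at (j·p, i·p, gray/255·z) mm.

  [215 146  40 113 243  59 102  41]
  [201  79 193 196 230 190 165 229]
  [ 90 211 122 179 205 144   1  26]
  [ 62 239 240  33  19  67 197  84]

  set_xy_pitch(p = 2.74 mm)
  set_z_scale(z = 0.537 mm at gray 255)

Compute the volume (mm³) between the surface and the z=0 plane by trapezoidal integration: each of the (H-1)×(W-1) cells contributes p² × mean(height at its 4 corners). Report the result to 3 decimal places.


height_mm = gray/255 × 0.537; cell vol = 2.74² × mean(4 corners)
unit = 2.74² × 0.537 / (4×255) = 0.00395253 mm³ per gray-sum
row 0: Σ corner-gray over 7 cells = 4198  → 16.5927
row 1: Σ corner-gray over 7 cells = 4376  → 17.2963
row 2: Σ corner-gray over 7 cells = 3576  → 14.1342
Σ rows: total corner-gray = 12150  → 48.0232 mm³

48.023


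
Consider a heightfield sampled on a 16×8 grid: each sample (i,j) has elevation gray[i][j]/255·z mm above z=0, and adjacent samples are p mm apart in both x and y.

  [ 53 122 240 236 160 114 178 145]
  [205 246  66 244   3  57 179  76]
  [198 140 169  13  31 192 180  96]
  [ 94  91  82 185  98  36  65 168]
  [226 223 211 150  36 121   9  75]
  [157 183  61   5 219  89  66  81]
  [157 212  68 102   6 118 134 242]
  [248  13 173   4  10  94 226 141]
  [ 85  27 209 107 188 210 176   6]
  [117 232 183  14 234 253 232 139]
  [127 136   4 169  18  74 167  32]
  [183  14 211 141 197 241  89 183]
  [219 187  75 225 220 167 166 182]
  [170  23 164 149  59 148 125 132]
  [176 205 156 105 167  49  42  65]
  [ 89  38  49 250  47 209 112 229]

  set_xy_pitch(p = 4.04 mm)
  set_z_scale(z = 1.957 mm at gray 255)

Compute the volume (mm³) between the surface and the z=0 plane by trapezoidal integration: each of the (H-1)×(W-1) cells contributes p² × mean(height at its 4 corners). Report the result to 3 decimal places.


1699.093

height_mm = gray/255 × 1.957; cell vol = 4.04² × mean(4 corners)
unit = 4.04² × 1.957 / (4×255) = 0.0313151 mm³ per gray-sum
row 0: Σ corner-gray over 7 cells = 4169  → 130.5525
row 1: Σ corner-gray over 7 cells = 3615  → 113.2040
row 2: Σ corner-gray over 7 cells = 3120  → 97.7030
row 3: Σ corner-gray over 7 cells = 3177  → 99.4880
row 4: Σ corner-gray over 7 cells = 3285  → 102.8700
row 5: Σ corner-gray over 7 cells = 3163  → 99.0496
row 6: Σ corner-gray over 7 cells = 3108  → 97.3272
row 7: Σ corner-gray over 7 cells = 3354  → 105.0307
row 8: Σ corner-gray over 7 cells = 4477  → 140.1976
row 9: Σ corner-gray over 7 cells = 3847  → 120.4691
row 10: Σ corner-gray over 7 cells = 3447  → 107.9430
row 11: Σ corner-gray over 7 cells = 4633  → 145.0827
row 12: Σ corner-gray over 7 cells = 4119  → 128.9868
row 13: Σ corner-gray over 7 cells = 3327  → 104.1852
row 14: Σ corner-gray over 7 cells = 3417  → 107.0036
Σ rows: total corner-gray = 54258  → 1699.0931 mm³


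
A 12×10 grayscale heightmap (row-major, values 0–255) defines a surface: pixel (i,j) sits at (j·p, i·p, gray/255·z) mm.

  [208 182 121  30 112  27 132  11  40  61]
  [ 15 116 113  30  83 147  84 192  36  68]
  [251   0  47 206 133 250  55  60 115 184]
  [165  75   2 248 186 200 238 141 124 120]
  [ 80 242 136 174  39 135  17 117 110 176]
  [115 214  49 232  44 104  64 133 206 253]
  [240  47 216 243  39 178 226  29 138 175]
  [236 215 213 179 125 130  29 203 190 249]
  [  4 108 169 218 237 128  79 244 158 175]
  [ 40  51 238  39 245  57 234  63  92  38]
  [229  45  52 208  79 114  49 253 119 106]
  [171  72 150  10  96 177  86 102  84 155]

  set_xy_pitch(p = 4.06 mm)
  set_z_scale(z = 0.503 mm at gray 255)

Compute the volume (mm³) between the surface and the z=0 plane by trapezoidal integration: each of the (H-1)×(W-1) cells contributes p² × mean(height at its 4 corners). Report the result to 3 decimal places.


419.448

height_mm = gray/255 × 0.503; cell vol = 4.06² × mean(4 corners)
unit = 4.06² × 0.503 / (4×255) = 0.00812868 mm³ per gray-sum
row 0: Σ corner-gray over 9 cells = 3264  → 26.5320
row 1: Σ corner-gray over 9 cells = 3852  → 31.3117
row 2: Σ corner-gray over 9 cells = 4880  → 39.6679
row 3: Σ corner-gray over 9 cells = 4909  → 39.9037
row 4: Σ corner-gray over 9 cells = 4656  → 37.8471
row 5: Σ corner-gray over 9 cells = 5107  → 41.5132
row 6: Σ corner-gray over 9 cells = 5700  → 46.3335
row 7: Σ corner-gray over 9 cells = 5914  → 48.0730
row 8: Σ corner-gray over 9 cells = 4977  → 40.4564
row 9: Σ corner-gray over 9 cells = 4289  → 34.8639
row 10: Σ corner-gray over 9 cells = 4053  → 32.9455
Σ rows: total corner-gray = 51601  → 419.4479 mm³


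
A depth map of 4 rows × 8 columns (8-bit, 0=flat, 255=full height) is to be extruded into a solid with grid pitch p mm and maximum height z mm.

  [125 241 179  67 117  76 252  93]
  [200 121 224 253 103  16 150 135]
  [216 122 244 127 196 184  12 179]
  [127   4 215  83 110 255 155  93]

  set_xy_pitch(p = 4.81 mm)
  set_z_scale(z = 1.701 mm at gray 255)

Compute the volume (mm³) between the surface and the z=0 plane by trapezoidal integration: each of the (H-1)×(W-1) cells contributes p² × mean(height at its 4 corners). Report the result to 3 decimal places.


height_mm = gray/255 × 1.701; cell vol = 4.81² × mean(4 corners)
unit = 4.81² × 1.701 / (4×255) = 0.0385828 mm³ per gray-sum
row 0: Σ corner-gray over 7 cells = 4151  → 160.1574
row 1: Σ corner-gray over 7 cells = 4234  → 163.3598
row 2: Σ corner-gray over 7 cells = 4029  → 155.4503
Σ rows: total corner-gray = 12414  → 478.9675 mm³

478.967


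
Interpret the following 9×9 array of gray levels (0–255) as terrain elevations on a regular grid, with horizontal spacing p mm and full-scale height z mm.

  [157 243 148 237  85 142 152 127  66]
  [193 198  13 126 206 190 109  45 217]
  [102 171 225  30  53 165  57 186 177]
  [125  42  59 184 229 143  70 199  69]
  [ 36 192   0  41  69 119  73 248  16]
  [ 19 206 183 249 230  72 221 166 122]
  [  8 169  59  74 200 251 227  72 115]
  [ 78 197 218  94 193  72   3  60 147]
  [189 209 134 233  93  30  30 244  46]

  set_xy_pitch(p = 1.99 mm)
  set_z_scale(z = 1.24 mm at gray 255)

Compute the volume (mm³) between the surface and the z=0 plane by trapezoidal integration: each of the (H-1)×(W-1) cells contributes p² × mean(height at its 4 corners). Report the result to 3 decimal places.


height_mm = gray/255 × 1.24; cell vol = 1.99² × mean(4 corners)
unit = 1.99² × 1.24 / (4×255) = 0.00481424 mm³ per gray-sum
row 0: Σ corner-gray over 8 cells = 4675  → 22.5066
row 1: Σ corner-gray over 8 cells = 4237  → 20.3979
row 2: Σ corner-gray over 8 cells = 4099  → 19.7336
row 3: Σ corner-gray over 8 cells = 3582  → 17.2446
row 4: Σ corner-gray over 8 cells = 4331  → 20.8505
row 5: Σ corner-gray over 8 cells = 5022  → 24.1771
row 6: Σ corner-gray over 8 cells = 4126  → 19.8636
row 7: Σ corner-gray over 8 cells = 4080  → 19.6421
Σ rows: total corner-gray = 34152  → 164.4159 mm³

164.416


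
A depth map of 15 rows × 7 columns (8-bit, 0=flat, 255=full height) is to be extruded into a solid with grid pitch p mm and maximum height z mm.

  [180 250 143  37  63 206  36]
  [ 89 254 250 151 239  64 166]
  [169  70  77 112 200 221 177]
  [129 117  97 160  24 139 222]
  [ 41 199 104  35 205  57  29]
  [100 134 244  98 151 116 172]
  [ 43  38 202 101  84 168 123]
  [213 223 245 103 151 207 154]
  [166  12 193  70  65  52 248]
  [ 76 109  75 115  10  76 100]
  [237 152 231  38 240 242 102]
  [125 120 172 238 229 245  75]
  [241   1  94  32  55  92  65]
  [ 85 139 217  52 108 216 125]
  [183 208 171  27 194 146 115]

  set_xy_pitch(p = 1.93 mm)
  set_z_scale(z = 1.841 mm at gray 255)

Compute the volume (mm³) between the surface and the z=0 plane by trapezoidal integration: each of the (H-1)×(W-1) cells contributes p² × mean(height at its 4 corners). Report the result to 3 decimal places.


304.340

height_mm = gray/255 × 1.841; cell vol = 1.93² × mean(4 corners)
unit = 1.93² × 1.841 / (4×255) = 0.00672308 mm³ per gray-sum
row 0: Σ corner-gray over 6 cells = 3785  → 25.4469
row 1: Σ corner-gray over 6 cells = 3877  → 26.0654
row 2: Σ corner-gray over 6 cells = 3131  → 21.0500
row 3: Σ corner-gray over 6 cells = 2695  → 18.1187
row 4: Σ corner-gray over 6 cells = 3028  → 20.3575
row 5: Σ corner-gray over 6 cells = 3110  → 20.9088
row 6: Σ corner-gray over 6 cells = 3577  → 24.0485
row 7: Σ corner-gray over 6 cells = 3423  → 23.0131
row 8: Σ corner-gray over 6 cells = 2144  → 14.4143
row 9: Σ corner-gray over 6 cells = 3091  → 20.7810
row 10: Σ corner-gray over 6 cells = 4353  → 29.2656
row 11: Σ corner-gray over 6 cells = 3062  → 20.5861
row 12: Σ corner-gray over 6 cells = 2528  → 16.9959
row 13: Σ corner-gray over 6 cells = 3464  → 23.2887
Σ rows: total corner-gray = 45268  → 304.3404 mm³


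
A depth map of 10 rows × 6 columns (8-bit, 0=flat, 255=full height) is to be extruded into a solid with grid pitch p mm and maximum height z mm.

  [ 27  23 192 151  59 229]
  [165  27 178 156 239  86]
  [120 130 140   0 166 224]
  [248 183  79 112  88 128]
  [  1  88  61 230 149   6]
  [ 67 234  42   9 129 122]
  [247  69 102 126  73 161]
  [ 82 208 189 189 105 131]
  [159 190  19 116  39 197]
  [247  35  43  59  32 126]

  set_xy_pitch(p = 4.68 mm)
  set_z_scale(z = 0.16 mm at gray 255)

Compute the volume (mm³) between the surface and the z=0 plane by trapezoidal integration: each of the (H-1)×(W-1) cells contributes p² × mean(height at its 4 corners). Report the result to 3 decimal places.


height_mm = gray/255 × 0.16; cell vol = 4.68² × mean(4 corners)
unit = 4.68² × 0.16 / (4×255) = 0.00343567 mm³ per gray-sum
row 0: Σ corner-gray over 5 cells = 2557  → 8.7850
row 1: Σ corner-gray over 5 cells = 2667  → 9.1629
row 2: Σ corner-gray over 5 cells = 2516  → 8.6441
row 3: Σ corner-gray over 5 cells = 2363  → 8.1185
row 4: Σ corner-gray over 5 cells = 2080  → 7.1462
row 5: Σ corner-gray over 5 cells = 2165  → 7.4382
row 6: Σ corner-gray over 5 cells = 2743  → 9.4240
row 7: Σ corner-gray over 5 cells = 2679  → 9.2042
row 8: Σ corner-gray over 5 cells = 1795  → 6.1670
Σ rows: total corner-gray = 21565  → 74.0902 mm³

74.090


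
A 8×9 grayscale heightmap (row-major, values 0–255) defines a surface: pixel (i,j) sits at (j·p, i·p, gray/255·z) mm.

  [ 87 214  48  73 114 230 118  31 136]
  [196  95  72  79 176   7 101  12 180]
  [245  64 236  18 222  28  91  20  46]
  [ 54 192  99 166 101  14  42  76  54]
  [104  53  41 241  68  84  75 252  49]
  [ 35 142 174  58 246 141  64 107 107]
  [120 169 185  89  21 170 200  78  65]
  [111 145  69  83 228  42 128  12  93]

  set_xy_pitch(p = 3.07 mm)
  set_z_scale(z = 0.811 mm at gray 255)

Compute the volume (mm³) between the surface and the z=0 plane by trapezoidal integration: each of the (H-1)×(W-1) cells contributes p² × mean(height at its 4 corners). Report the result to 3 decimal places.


height_mm = gray/255 × 0.811; cell vol = 3.07² × mean(4 corners)
unit = 3.07² × 0.811 / (4×255) = 0.00749372 mm³ per gray-sum
row 0: Σ corner-gray over 8 cells = 3339  → 25.0215
row 1: Σ corner-gray over 8 cells = 3109  → 23.2980
row 2: Σ corner-gray over 8 cells = 3137  → 23.5078
row 3: Σ corner-gray over 8 cells = 3269  → 24.4970
row 4: Σ corner-gray over 8 cells = 3787  → 28.3787
row 5: Σ corner-gray over 8 cells = 4015  → 30.0873
row 6: Σ corner-gray over 8 cells = 3627  → 27.1797
Σ rows: total corner-gray = 24283  → 181.9700 mm³

181.970


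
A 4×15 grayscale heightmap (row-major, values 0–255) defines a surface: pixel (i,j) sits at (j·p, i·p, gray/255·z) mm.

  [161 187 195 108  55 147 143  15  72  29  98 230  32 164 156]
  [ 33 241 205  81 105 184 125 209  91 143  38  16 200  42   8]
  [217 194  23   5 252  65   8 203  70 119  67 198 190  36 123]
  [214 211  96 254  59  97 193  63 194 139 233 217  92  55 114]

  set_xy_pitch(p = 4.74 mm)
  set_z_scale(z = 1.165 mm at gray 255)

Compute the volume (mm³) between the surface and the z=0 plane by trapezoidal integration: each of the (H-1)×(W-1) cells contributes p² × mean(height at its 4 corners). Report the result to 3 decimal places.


528.704

height_mm = gray/255 × 1.165; cell vol = 4.74² × mean(4 corners)
unit = 4.74² × 1.165 / (4×255) = 0.0256615 mm³ per gray-sum
row 0: Σ corner-gray over 14 cells = 6668  → 171.1110
row 1: Σ corner-gray over 14 cells = 6601  → 169.3917
row 2: Σ corner-gray over 14 cells = 7334  → 188.2016
Σ rows: total corner-gray = 20603  → 528.7044 mm³


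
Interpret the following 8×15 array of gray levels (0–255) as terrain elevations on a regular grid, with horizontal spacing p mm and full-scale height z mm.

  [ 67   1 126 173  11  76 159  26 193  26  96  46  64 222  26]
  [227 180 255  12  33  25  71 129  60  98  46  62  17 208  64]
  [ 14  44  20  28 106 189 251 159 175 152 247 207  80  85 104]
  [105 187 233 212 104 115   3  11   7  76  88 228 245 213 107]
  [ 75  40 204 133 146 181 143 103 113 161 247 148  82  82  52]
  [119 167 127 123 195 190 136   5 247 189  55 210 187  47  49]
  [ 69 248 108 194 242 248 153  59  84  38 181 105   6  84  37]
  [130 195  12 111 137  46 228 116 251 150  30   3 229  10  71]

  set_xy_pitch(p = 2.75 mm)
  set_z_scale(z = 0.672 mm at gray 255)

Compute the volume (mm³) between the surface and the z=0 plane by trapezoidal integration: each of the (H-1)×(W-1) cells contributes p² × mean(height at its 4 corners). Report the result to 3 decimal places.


239.651

height_mm = gray/255 × 0.672; cell vol = 2.75² × mean(4 corners)
unit = 2.75² × 0.672 / (4×255) = 0.00498235 mm³ per gray-sum
row 0: Σ corner-gray over 14 cells = 5214  → 25.9780
row 1: Σ corner-gray over 14 cells = 6287  → 31.3241
row 2: Σ corner-gray over 14 cells = 7260  → 36.1719
row 3: Σ corner-gray over 14 cells = 7349  → 36.6153
row 4: Σ corner-gray over 14 cells = 7617  → 37.9506
row 5: Σ corner-gray over 14 cells = 7530  → 37.5171
row 6: Σ corner-gray over 14 cells = 6843  → 34.0942
Σ rows: total corner-gray = 48100  → 239.6512 mm³


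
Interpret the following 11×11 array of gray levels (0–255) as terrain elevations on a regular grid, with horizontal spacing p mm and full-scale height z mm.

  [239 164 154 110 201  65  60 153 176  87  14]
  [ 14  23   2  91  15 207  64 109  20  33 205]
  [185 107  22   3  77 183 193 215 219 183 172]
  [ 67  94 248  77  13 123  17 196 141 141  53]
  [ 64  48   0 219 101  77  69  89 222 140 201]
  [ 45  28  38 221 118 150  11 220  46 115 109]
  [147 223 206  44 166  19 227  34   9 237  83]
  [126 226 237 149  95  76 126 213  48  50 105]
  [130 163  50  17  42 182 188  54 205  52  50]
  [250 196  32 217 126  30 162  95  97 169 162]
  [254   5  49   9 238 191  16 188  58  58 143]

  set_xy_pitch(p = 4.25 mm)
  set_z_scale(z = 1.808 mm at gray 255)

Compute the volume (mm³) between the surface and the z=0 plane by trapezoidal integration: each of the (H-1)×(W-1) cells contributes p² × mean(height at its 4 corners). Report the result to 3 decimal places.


1463.482

height_mm = gray/255 × 1.808; cell vol = 4.25² × mean(4 corners)
unit = 4.25² × 1.808 / (4×255) = 0.0320167 mm³ per gray-sum
row 0: Σ corner-gray over 10 cells = 3940  → 126.1457
row 1: Σ corner-gray over 10 cells = 4108  → 131.5245
row 2: Σ corner-gray over 10 cells = 4981  → 159.4750
row 3: Σ corner-gray over 10 cells = 4415  → 141.3536
row 4: Σ corner-gray over 10 cells = 4243  → 135.8467
row 5: Σ corner-gray over 10 cells = 4608  → 147.5328
row 6: Σ corner-gray over 10 cells = 5231  → 167.4792
row 7: Σ corner-gray over 10 cells = 4757  → 152.3033
row 8: Σ corner-gray over 10 cells = 4746  → 151.9511
row 9: Σ corner-gray over 10 cells = 4681  → 149.8700
Σ rows: total corner-gray = 45710  → 1463.4818 mm³


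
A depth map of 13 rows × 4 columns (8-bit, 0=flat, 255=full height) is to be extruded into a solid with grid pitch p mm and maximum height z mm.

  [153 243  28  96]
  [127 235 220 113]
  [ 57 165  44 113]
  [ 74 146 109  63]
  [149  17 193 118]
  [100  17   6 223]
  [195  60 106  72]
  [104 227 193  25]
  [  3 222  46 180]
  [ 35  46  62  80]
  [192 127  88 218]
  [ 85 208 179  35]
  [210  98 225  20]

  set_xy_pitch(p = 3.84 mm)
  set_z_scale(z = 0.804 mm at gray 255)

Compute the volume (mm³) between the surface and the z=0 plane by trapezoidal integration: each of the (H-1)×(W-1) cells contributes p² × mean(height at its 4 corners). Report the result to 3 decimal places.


200.532

height_mm = gray/255 × 0.804; cell vol = 3.84² × mean(4 corners)
unit = 3.84² × 0.804 / (4×255) = 0.011623 mm³ per gray-sum
row 0: Σ corner-gray over 3 cells = 1941  → 22.5602
row 1: Σ corner-gray over 3 cells = 1738  → 20.2008
row 2: Σ corner-gray over 3 cells = 1235  → 14.3544
row 3: Σ corner-gray over 3 cells = 1334  → 15.5051
row 4: Σ corner-gray over 3 cells = 1056  → 12.2739
row 5: Σ corner-gray over 3 cells = 968  → 11.2511
row 6: Σ corner-gray over 3 cells = 1568  → 18.2249
row 7: Σ corner-gray over 3 cells = 1688  → 19.6196
row 8: Σ corner-gray over 3 cells = 1050  → 12.2042
row 9: Σ corner-gray over 3 cells = 1171  → 13.6105
row 10: Σ corner-gray over 3 cells = 1734  → 20.1543
row 11: Σ corner-gray over 3 cells = 1770  → 20.5727
Σ rows: total corner-gray = 17253  → 200.5317 mm³


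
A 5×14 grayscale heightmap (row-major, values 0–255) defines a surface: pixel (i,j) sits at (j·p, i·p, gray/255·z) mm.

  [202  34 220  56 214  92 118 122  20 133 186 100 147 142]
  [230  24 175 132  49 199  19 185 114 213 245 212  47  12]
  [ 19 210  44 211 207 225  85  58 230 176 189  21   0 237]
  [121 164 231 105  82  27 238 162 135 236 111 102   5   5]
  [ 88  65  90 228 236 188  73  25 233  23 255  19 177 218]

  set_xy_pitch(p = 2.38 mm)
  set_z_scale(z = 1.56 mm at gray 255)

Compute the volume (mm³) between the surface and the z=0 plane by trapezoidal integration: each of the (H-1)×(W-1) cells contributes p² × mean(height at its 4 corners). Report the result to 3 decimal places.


height_mm = gray/255 × 1.56; cell vol = 2.38² × mean(4 corners)
unit = 2.38² × 1.56 / (4×255) = 0.0086632 mm³ per gray-sum
row 0: Σ corner-gray over 13 cells = 6698  → 58.0261
row 1: Σ corner-gray over 13 cells = 7038  → 60.9716
row 2: Σ corner-gray over 13 cells = 6890  → 59.6894
row 3: Σ corner-gray over 13 cells = 6852  → 59.3602
Σ rows: total corner-gray = 27478  → 238.0474 mm³

238.047


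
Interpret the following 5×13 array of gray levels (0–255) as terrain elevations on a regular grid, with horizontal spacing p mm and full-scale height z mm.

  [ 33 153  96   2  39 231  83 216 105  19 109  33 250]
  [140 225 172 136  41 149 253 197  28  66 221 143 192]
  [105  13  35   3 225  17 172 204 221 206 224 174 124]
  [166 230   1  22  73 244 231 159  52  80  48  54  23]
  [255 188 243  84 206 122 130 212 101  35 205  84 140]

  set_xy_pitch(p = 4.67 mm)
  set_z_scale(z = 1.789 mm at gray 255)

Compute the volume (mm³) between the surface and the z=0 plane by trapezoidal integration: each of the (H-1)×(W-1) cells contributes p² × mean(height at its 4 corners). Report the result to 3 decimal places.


height_mm = gray/255 × 1.789; cell vol = 4.67² × mean(4 corners)
unit = 4.67² × 1.789 / (4×255) = 0.0382511 mm³ per gray-sum
row 0: Σ corner-gray over 12 cells = 6049  → 231.3809
row 1: Σ corner-gray over 12 cells = 6811  → 260.5282
row 2: Σ corner-gray over 12 cells = 5794  → 221.6269
row 3: Σ corner-gray over 12 cells = 6192  → 236.8508
Σ rows: total corner-gray = 24846  → 950.3868 mm³

950.387
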